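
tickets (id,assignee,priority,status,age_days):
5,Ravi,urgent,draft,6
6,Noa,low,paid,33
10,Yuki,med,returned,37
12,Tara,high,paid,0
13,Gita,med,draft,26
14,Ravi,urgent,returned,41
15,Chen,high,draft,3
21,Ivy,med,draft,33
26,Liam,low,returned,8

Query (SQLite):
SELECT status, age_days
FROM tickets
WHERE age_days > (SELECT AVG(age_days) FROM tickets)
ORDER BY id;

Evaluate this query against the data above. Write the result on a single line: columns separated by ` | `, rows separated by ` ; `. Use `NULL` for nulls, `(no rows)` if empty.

Scalar subquery: AVG(age_days) over all tickets rows = 20.777778 (≈; comparison uses full precision).
Keep rows where age_days > that value.

paid | 33 ; returned | 37 ; draft | 26 ; returned | 41 ; draft | 33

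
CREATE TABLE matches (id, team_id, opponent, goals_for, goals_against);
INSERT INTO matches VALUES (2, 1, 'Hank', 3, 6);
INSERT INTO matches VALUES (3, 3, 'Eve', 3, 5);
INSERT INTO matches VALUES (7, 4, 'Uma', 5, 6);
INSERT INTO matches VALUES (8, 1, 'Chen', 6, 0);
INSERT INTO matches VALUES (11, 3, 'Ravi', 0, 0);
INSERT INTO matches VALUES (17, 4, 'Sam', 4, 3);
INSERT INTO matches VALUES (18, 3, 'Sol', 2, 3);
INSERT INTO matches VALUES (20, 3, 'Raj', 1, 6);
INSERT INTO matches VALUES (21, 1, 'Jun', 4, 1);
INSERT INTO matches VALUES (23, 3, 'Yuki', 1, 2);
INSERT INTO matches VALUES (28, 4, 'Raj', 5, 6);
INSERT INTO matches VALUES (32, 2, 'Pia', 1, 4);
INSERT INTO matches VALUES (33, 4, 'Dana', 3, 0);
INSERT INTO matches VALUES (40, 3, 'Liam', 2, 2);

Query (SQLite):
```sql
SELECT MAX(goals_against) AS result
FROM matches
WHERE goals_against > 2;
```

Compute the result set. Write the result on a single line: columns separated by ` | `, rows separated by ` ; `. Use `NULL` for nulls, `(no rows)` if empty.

6

Rows where goals_against > 2 → goals_against values: [6, 5, 6, 3, 3, 6, 6, 4].
MAX of non-NULL values = 6.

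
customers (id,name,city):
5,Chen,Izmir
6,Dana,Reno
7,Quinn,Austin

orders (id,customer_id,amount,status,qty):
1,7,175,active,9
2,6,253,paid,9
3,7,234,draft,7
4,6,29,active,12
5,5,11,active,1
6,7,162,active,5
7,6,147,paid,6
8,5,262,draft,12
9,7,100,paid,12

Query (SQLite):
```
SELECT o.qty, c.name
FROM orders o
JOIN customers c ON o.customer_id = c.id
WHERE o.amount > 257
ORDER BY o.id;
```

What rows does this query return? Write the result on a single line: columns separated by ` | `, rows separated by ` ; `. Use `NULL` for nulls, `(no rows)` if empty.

12 | Chen

Each orders row matches the customers row where customer_id = customers.id.
Then keep rows with o.amount > 257.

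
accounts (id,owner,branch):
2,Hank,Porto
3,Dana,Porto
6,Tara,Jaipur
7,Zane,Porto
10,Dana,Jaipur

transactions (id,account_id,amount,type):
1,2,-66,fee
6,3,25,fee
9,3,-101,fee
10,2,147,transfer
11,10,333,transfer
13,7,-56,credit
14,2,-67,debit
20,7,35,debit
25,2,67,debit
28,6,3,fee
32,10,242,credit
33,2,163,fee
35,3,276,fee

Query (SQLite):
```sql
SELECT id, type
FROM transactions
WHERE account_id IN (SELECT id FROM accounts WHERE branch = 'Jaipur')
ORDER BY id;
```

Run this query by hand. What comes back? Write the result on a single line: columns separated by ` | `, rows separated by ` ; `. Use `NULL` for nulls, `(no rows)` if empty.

Inner query: accounts.id where branch = 'Jaipur'.
Outer: keep transactions rows whose account_id is in that set.
Inner query → {6, 10}

11 | transfer ; 28 | fee ; 32 | credit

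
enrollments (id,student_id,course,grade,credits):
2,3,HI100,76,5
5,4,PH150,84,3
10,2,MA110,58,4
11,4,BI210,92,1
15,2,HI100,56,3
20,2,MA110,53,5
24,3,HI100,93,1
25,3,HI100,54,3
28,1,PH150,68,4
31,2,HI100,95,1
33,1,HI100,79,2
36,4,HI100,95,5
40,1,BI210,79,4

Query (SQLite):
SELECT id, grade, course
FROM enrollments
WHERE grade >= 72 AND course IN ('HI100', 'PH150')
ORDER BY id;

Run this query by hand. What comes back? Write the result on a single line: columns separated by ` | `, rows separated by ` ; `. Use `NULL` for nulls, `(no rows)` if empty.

2 | 76 | HI100 ; 5 | 84 | PH150 ; 24 | 93 | HI100 ; 31 | 95 | HI100 ; 33 | 79 | HI100 ; 36 | 95 | HI100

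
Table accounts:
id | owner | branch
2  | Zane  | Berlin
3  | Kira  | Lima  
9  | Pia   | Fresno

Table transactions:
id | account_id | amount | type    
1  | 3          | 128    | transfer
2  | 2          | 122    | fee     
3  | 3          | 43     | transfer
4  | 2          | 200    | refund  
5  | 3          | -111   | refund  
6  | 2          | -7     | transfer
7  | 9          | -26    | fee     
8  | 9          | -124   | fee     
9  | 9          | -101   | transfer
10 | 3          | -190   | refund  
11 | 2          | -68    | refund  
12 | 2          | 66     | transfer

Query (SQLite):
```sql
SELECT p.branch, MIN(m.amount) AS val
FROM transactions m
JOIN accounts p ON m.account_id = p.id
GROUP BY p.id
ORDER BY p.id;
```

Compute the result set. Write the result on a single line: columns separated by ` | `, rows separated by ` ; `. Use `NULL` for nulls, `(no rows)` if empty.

Berlin | -68 ; Lima | -190 ; Fresno | -124

Join each transactions row to its accounts via account_id.
Group joined rows by accounts.id; compute MIN(m.amount) per group.
  2: ids {2, 4, 6, 11, 12} → MIN(m.amount)=-68
  3: ids {1, 3, 5, 10} → MIN(m.amount)=-190
  9: ids {7, 8, 9} → MIN(m.amount)=-124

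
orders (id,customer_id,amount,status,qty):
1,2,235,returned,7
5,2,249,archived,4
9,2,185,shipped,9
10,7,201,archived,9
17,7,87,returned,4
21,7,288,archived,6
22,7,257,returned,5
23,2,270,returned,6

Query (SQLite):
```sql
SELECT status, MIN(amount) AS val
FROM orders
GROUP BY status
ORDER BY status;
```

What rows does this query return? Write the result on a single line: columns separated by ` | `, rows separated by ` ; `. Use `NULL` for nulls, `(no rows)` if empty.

archived | 201 ; returned | 87 ; shipped | 185

Partition orders by status; compute MIN(amount) within each group.
  archived: ids {5, 10, 21} → MIN(amount)=201
  returned: ids {1, 17, 22, 23} → MIN(amount)=87
  shipped: ids {9} → MIN(amount)=185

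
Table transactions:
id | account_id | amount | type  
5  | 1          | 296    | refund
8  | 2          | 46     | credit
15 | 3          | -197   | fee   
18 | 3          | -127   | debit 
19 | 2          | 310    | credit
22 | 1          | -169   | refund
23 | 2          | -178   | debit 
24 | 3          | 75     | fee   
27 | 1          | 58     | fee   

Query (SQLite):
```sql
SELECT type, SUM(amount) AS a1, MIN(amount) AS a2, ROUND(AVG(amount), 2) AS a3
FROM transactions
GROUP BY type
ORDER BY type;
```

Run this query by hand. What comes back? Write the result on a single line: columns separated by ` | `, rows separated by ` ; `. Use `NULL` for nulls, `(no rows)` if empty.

credit | 356 | 46 | 178 ; debit | -305 | -178 | -152.5 ; fee | -64 | -197 | -21.33 ; refund | 127 | -169 | 63.5

Group transactions by type.
Per group compute: SUM(amount), MIN(amount), ROUND(AVG(amount), 2).
  credit: ids {8, 19} → SUM(amount)=356, MIN(amount)=46, ROUND(AVG(amount), 2)=178
  debit: ids {18, 23} → SUM(amount)=-305, MIN(amount)=-178, ROUND(AVG(amount), 2)=-152.5
  fee: ids {15, 24, 27} → SUM(amount)=-64, MIN(amount)=-197, ROUND(AVG(amount), 2)=-21.33
  refund: ids {5, 22} → SUM(amount)=127, MIN(amount)=-169, ROUND(AVG(amount), 2)=63.5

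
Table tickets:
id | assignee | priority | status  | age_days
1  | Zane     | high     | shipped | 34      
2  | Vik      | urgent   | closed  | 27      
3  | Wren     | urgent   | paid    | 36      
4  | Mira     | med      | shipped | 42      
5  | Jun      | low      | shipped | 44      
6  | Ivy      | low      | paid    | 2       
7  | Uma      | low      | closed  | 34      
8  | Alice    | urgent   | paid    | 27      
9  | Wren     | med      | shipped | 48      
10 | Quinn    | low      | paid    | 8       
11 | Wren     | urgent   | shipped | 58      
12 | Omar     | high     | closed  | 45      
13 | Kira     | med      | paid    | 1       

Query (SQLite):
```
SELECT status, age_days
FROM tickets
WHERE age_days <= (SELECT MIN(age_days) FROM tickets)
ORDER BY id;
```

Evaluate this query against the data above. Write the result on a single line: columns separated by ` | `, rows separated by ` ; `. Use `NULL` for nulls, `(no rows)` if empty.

paid | 1

Scalar subquery: MIN(age_days) over all tickets rows = 1.
Keep rows where age_days <= that value.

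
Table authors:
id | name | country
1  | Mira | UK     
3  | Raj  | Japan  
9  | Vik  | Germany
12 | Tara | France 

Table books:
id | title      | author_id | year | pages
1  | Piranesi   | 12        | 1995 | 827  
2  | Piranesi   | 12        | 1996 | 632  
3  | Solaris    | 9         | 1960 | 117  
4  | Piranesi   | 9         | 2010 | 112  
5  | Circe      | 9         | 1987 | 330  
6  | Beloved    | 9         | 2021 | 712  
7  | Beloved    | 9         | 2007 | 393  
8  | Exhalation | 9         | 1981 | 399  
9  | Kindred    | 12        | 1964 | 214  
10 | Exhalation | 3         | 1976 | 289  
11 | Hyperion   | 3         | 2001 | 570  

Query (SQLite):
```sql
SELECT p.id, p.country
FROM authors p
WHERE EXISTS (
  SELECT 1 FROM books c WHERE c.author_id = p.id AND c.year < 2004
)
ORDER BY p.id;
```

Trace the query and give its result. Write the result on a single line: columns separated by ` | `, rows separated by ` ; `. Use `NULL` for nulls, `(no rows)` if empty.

For each authors row, check whether any books with matching author_id has year < 2004.
Keep rows where that is true.

3 | Japan ; 9 | Germany ; 12 | France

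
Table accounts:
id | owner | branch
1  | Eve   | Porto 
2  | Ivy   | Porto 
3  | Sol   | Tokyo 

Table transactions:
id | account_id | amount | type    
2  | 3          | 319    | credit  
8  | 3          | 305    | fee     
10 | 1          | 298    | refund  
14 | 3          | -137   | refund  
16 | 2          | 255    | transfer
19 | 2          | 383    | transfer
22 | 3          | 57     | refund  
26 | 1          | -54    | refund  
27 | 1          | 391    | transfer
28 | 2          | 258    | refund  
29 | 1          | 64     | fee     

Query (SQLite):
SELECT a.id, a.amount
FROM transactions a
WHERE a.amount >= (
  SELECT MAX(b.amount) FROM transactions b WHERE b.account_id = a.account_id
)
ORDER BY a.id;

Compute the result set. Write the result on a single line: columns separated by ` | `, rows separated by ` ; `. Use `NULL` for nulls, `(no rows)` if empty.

For each transactions row a, compute MAX(amount) over rows sharing a.account_id.
Keep row a if a.amount >= that per-group MAX.
  account_id=1: MAX(amount) = 391
  account_id=2: MAX(amount) = 383
  account_id=3: MAX(amount) = 319

2 | 319 ; 19 | 383 ; 27 | 391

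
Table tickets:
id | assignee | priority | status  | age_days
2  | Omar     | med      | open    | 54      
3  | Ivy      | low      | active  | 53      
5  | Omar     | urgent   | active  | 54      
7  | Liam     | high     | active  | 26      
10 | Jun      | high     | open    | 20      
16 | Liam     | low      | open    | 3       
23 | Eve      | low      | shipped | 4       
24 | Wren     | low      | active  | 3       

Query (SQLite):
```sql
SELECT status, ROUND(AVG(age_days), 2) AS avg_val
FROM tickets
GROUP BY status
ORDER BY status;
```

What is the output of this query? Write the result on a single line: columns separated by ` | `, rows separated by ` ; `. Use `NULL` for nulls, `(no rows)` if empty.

Partition tickets by status; compute ROUND(AVG(age_days), 2) within each group.
  active: ids {3, 5, 7, 24} → ROUND(AVG(age_days), 2)=34
  open: ids {2, 10, 16} → ROUND(AVG(age_days), 2)=25.67
  shipped: ids {23} → ROUND(AVG(age_days), 2)=4

active | 34 ; open | 25.67 ; shipped | 4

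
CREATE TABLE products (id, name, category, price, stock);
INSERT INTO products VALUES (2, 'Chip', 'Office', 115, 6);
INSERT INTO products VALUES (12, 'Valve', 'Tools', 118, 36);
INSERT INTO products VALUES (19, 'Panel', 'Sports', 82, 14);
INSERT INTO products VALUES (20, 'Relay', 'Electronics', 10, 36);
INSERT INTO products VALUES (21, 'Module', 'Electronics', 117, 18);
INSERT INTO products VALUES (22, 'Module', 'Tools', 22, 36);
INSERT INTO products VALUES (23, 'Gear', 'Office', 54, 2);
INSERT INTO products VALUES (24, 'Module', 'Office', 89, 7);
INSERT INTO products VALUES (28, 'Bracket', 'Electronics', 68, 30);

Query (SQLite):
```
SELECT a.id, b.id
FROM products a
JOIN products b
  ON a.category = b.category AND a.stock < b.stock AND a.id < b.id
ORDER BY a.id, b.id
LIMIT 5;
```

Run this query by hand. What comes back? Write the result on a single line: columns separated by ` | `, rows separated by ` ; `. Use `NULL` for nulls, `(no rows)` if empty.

2 | 24 ; 21 | 28 ; 23 | 24

Pairs (a,b) with same category, a.stock < b.stock, a.id < b.id.
category groups: Electronics:{20,21,28} Office:{2,23,24} Sports:{19} Tools:{12,22}
Ordered by (a.id, b.id); first 5.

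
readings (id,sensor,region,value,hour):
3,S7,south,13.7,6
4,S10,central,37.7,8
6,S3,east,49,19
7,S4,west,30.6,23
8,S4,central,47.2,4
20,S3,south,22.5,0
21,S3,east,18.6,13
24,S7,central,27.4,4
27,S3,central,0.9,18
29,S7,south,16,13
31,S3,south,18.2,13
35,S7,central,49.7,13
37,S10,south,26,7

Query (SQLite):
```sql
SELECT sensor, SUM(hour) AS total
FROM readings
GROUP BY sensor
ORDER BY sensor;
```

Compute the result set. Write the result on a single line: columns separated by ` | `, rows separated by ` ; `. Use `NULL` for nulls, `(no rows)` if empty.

S10 | 15 ; S3 | 63 ; S4 | 27 ; S7 | 36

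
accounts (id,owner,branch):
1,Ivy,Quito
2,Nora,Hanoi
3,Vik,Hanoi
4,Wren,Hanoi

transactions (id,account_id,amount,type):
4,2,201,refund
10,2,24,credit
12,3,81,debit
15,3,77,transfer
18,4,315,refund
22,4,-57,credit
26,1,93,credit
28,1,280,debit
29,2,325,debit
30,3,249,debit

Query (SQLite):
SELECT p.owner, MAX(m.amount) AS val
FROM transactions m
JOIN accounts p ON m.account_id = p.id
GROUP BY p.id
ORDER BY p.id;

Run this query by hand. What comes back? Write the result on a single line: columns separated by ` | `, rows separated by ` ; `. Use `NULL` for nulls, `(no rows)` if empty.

Join each transactions row to its accounts via account_id.
Group joined rows by accounts.id; compute MAX(m.amount) per group.
  1: ids {26, 28} → MAX(m.amount)=280
  2: ids {4, 10, 29} → MAX(m.amount)=325
  3: ids {12, 15, 30} → MAX(m.amount)=249
  4: ids {18, 22} → MAX(m.amount)=315

Ivy | 280 ; Nora | 325 ; Vik | 249 ; Wren | 315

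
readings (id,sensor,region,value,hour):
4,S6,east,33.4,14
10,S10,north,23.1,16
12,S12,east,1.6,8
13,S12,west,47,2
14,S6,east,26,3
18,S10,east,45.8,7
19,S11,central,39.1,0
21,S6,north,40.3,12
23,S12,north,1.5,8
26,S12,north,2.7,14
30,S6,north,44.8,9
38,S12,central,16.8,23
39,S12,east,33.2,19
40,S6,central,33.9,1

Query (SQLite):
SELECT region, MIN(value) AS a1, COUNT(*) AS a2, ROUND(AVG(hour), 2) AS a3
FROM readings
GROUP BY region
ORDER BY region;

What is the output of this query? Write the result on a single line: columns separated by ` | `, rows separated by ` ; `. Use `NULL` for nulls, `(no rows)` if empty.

central | 16.8 | 3 | 8 ; east | 1.6 | 5 | 10.2 ; north | 1.5 | 5 | 11.8 ; west | 47 | 1 | 2

Group readings by region.
Per group compute: MIN(value), COUNT(*), ROUND(AVG(hour), 2).
  central: ids {19, 38, 40} → MIN(value)=16.8, COUNT(*)=3, ROUND(AVG(hour), 2)=8
  east: ids {4, 12, 14, 18, 39} → MIN(value)=1.6, COUNT(*)=5, ROUND(AVG(hour), 2)=10.2
  north: ids {10, 21, 23, 26, 30} → MIN(value)=1.5, COUNT(*)=5, ROUND(AVG(hour), 2)=11.8
  west: ids {13} → MIN(value)=47, COUNT(*)=1, ROUND(AVG(hour), 2)=2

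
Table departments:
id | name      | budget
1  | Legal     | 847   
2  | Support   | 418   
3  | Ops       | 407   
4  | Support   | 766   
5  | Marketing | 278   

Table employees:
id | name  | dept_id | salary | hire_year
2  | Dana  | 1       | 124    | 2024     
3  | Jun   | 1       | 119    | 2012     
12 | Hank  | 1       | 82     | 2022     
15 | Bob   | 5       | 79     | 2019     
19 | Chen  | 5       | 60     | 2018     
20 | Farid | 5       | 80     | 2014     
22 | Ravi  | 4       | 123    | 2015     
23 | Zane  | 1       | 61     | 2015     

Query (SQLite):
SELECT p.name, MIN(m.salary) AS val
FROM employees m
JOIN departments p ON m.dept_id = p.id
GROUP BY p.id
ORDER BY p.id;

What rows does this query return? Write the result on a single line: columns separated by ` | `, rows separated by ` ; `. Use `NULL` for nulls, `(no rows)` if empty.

Join each employees row to its departments via dept_id.
Group joined rows by departments.id; compute MIN(m.salary) per group.
  1: ids {2, 3, 12, 23} → MIN(m.salary)=61
  4: ids {22} → MIN(m.salary)=123
  5: ids {15, 19, 20} → MIN(m.salary)=60

Legal | 61 ; Support | 123 ; Marketing | 60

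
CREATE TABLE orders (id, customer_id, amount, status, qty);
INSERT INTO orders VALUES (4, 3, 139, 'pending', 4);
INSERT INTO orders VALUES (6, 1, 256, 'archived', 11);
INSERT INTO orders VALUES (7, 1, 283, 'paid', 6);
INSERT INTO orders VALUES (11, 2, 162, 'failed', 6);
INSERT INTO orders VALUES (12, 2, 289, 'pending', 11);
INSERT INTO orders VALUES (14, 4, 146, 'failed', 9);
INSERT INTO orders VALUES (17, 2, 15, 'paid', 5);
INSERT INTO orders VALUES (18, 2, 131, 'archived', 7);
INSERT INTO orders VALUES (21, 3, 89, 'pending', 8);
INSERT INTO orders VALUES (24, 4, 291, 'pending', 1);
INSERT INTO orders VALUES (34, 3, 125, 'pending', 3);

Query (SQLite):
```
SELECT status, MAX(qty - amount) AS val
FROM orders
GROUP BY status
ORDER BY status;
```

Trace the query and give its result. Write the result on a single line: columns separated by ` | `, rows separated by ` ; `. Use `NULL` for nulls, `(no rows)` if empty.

archived | -124 ; failed | -137 ; paid | -10 ; pending | -81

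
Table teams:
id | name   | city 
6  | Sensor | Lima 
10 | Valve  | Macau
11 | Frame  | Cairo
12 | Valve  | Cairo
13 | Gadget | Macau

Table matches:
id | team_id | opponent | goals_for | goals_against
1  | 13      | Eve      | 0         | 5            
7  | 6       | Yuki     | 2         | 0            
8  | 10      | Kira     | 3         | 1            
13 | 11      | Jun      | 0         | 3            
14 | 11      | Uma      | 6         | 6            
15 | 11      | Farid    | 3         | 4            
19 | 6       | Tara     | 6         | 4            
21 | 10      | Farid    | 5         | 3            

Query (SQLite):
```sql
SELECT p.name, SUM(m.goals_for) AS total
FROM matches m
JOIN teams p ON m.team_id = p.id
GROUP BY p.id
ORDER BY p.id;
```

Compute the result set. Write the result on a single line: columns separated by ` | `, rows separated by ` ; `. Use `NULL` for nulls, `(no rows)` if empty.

Join each matches row to its teams via team_id.
Group joined rows by teams.id; compute SUM(m.goals_for) per group.
  6: ids {7, 19} → SUM(m.goals_for)=8
  10: ids {8, 21} → SUM(m.goals_for)=8
  11: ids {13, 14, 15} → SUM(m.goals_for)=9
  13: ids {1} → SUM(m.goals_for)=0

Sensor | 8 ; Valve | 8 ; Frame | 9 ; Gadget | 0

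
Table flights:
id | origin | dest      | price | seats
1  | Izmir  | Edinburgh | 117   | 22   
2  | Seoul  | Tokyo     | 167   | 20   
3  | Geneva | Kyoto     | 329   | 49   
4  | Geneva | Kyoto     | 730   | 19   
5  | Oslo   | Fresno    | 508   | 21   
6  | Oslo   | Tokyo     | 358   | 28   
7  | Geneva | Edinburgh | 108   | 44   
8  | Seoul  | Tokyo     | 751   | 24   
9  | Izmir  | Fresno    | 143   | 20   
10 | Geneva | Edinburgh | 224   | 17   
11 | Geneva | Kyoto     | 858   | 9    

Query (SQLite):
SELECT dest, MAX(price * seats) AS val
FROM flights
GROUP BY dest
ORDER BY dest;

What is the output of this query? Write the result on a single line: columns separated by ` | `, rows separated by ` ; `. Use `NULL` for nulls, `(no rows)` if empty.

For each row compute price * seats.
Group by dest; take MAX of the expression per group.
  Edinburgh: ids {1, 7, 10} → MAX(price * seats)=4752
  Fresno: ids {5, 9} → MAX(price * seats)=10668
  Kyoto: ids {3, 4, 11} → MAX(price * seats)=16121
  Tokyo: ids {2, 6, 8} → MAX(price * seats)=18024

Edinburgh | 4752 ; Fresno | 10668 ; Kyoto | 16121 ; Tokyo | 18024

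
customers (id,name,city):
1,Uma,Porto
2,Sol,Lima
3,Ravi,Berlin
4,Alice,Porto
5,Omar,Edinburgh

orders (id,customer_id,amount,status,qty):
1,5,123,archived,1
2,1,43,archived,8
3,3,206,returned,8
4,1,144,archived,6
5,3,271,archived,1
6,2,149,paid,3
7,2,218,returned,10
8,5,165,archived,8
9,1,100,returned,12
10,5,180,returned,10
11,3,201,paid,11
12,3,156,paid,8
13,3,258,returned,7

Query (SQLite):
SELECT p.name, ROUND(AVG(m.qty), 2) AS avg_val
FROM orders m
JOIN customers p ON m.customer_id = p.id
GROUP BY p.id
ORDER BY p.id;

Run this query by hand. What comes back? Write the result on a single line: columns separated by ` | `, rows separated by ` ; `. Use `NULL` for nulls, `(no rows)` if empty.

Uma | 8.67 ; Sol | 6.5 ; Ravi | 7 ; Omar | 6.33

Join each orders row to its customers via customer_id.
Group joined rows by customers.id; compute ROUND(AVG(m.qty), 2) per group.
  1: ids {2, 4, 9} → ROUND(AVG(m.qty), 2)=8.67
  2: ids {6, 7} → ROUND(AVG(m.qty), 2)=6.5
  3: ids {3, 5, 11, 12, 13} → ROUND(AVG(m.qty), 2)=7
  5: ids {1, 8, 10} → ROUND(AVG(m.qty), 2)=6.33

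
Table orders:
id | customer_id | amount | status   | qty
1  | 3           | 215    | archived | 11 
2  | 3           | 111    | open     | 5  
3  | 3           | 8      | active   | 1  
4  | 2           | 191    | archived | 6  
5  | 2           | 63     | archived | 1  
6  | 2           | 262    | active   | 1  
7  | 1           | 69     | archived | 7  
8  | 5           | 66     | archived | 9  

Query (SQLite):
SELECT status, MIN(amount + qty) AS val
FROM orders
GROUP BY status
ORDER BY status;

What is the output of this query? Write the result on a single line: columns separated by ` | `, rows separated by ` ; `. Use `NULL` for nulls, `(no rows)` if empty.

active | 9 ; archived | 64 ; open | 116

For each row compute amount + qty.
Group by status; take MIN of the expression per group.
  active: ids {3, 6} → MIN(amount + qty)=9
  archived: ids {1, 4, 5, 7, 8} → MIN(amount + qty)=64
  open: ids {2} → MIN(amount + qty)=116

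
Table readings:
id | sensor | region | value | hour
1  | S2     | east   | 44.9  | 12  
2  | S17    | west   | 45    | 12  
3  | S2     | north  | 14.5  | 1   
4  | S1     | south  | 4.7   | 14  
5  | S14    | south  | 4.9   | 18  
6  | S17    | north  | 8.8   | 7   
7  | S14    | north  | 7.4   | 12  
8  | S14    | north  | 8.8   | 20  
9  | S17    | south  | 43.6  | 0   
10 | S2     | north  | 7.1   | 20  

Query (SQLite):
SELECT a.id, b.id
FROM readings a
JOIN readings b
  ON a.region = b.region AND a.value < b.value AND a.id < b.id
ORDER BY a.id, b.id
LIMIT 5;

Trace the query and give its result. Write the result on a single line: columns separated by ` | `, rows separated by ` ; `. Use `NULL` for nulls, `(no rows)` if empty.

Pairs (a,b) with same region, a.value < b.value, a.id < b.id.
region groups: east:{1} north:{3,6,7,8,10} south:{4,5,9} west:{2}
Ordered by (a.id, b.id); first 5.

4 | 5 ; 4 | 9 ; 5 | 9 ; 7 | 8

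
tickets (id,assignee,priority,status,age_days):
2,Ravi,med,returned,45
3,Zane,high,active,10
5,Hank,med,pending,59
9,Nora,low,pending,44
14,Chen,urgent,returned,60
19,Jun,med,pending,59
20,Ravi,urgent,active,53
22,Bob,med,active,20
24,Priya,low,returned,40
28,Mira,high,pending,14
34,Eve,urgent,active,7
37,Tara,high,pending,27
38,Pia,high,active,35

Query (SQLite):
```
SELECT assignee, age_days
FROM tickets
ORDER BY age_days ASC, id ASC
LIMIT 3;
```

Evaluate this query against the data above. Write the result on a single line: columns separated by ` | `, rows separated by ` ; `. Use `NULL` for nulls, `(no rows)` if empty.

Eve | 7 ; Zane | 10 ; Mira | 14

Sort by age_days asc, tiebreak id asc: (7, id=34), (10, id=3), (14, id=28), (20, id=22), (27, id=37), (35, id=38) …. Take first 3.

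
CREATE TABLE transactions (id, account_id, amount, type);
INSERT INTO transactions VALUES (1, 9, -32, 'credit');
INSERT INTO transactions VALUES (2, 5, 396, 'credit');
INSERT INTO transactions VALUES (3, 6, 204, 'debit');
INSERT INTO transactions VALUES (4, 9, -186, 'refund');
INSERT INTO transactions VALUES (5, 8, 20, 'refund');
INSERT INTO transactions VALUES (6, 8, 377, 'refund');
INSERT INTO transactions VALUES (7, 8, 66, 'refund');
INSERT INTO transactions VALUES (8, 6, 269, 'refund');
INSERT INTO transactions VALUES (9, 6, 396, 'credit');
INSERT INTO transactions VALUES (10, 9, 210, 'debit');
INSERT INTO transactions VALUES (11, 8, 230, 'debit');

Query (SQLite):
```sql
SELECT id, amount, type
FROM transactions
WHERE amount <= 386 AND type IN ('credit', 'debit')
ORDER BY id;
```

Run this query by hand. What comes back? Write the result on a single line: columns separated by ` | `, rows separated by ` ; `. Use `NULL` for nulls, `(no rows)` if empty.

amount <= 386: ids {1, 3, 4, 5, 6, 7, 8, 10, 11}
type IN ('credit', 'debit'): ids {1, 2, 3, 9, 10, 11}
Combine with AND.

1 | -32 | credit ; 3 | 204 | debit ; 10 | 210 | debit ; 11 | 230 | debit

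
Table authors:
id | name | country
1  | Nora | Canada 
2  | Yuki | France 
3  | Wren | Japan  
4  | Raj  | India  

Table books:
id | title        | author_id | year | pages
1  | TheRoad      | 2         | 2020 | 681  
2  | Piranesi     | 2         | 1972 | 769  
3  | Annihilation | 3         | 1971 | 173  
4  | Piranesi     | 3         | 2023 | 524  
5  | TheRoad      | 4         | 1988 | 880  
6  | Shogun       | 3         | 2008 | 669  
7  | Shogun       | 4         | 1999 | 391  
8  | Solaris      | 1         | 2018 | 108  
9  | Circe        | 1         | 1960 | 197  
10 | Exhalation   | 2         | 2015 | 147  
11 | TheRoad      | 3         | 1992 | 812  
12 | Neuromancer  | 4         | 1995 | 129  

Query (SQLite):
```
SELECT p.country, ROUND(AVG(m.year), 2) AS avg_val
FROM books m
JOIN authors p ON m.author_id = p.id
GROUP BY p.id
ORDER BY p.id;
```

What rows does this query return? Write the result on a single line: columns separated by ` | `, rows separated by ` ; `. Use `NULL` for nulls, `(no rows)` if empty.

Join each books row to its authors via author_id.
Group joined rows by authors.id; compute ROUND(AVG(m.year), 2) per group.
  1: ids {8, 9} → ROUND(AVG(m.year), 2)=1989
  2: ids {1, 2, 10} → ROUND(AVG(m.year), 2)=2002.33
  3: ids {3, 4, 6, 11} → ROUND(AVG(m.year), 2)=1998.5
  4: ids {5, 7, 12} → ROUND(AVG(m.year), 2)=1994

Canada | 1989 ; France | 2002.33 ; Japan | 1998.5 ; India | 1994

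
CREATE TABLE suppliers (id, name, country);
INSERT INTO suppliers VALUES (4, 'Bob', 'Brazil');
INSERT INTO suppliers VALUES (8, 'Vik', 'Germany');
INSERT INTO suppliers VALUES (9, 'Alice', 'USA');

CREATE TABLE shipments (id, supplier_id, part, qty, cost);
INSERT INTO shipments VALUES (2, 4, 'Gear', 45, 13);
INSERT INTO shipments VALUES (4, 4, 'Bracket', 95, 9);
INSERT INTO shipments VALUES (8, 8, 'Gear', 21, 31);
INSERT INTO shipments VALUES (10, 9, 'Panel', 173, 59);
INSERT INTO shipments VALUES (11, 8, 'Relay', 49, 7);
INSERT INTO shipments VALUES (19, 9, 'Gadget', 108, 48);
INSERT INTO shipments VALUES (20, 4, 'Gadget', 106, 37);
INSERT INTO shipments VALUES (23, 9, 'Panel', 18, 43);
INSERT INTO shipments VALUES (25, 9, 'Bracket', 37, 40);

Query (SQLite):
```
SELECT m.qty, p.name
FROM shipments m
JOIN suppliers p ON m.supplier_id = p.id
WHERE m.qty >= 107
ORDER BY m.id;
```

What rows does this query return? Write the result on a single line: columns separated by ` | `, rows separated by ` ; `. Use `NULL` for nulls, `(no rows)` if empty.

Each shipments row matches the suppliers row where supplier_id = suppliers.id.
Then keep rows with m.qty >= 107.

173 | Alice ; 108 | Alice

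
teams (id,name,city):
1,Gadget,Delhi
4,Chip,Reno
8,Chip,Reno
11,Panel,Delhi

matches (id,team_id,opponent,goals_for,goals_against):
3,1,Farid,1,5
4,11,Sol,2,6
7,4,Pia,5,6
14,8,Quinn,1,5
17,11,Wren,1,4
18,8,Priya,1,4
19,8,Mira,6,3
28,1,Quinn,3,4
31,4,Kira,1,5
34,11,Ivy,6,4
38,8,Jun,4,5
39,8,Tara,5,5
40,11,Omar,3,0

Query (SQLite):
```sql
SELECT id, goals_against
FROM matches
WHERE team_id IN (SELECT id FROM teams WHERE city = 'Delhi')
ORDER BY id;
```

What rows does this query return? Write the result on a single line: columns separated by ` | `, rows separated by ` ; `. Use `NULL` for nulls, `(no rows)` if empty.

Inner query: teams.id where city = 'Delhi'.
Outer: keep matches rows whose team_id is in that set.
Inner query → {1, 11}

3 | 5 ; 4 | 6 ; 17 | 4 ; 28 | 4 ; 34 | 4 ; 40 | 0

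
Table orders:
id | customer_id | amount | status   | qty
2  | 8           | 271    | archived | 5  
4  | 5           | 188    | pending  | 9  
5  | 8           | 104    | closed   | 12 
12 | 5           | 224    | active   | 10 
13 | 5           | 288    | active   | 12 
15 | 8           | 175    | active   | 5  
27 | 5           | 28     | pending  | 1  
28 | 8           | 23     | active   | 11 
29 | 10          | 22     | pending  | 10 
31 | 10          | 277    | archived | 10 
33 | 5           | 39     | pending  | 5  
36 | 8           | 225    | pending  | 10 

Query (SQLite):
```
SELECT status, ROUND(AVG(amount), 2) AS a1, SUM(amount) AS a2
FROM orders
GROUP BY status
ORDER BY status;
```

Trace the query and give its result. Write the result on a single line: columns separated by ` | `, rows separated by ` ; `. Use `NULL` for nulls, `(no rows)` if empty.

Group orders by status.
Per group compute: ROUND(AVG(amount), 2), SUM(amount).
  active: ids {12, 13, 15, 28} → ROUND(AVG(amount), 2)=177.5, SUM(amount)=710
  archived: ids {2, 31} → ROUND(AVG(amount), 2)=274, SUM(amount)=548
  closed: ids {5} → ROUND(AVG(amount), 2)=104, SUM(amount)=104
  pending: ids {4, 27, 29, 33, 36} → ROUND(AVG(amount), 2)=100.4, SUM(amount)=502

active | 177.5 | 710 ; archived | 274 | 548 ; closed | 104 | 104 ; pending | 100.4 | 502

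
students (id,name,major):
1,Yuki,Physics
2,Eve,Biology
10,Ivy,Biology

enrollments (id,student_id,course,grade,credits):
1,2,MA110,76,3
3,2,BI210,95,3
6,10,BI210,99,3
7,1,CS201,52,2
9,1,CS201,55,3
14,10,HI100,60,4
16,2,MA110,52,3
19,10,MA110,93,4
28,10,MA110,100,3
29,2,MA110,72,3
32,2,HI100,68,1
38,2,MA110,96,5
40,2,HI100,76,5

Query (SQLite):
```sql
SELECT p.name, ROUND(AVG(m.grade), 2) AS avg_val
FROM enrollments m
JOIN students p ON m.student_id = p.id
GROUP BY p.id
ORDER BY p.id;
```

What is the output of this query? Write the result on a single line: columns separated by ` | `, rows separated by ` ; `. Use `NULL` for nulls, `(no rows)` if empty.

Join each enrollments row to its students via student_id.
Group joined rows by students.id; compute ROUND(AVG(m.grade), 2) per group.
  1: ids {7, 9} → ROUND(AVG(m.grade), 2)=53.5
  2: ids {1, 3, 16, 29, 32, 38, 40} → ROUND(AVG(m.grade), 2)=76.43
  10: ids {6, 14, 19, 28} → ROUND(AVG(m.grade), 2)=88

Yuki | 53.5 ; Eve | 76.43 ; Ivy | 88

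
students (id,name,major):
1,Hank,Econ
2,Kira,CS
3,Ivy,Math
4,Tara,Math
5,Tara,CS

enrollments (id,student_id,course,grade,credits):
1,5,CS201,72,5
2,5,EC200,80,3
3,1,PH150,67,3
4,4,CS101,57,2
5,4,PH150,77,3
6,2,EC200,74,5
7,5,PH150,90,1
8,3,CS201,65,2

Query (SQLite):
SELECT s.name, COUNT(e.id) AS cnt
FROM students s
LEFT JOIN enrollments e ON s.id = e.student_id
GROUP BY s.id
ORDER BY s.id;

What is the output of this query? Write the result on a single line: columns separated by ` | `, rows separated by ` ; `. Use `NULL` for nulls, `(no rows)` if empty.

Hank | 1 ; Kira | 1 ; Ivy | 1 ; Tara | 2 ; Tara | 3

LEFT JOIN keeps every students row; unmatched ones get NULL for enrollments columns.
Group by students.id and compute COUNT(e.id). COUNT(col) of an all-NULL group is 0.
  1: ids {3} → COUNT(e.id)=1
  2: ids {6} → COUNT(e.id)=1
  3: ids {8} → COUNT(e.id)=1
  4: ids {4, 5} → COUNT(e.id)=2
  5: ids {1, 2, 7} → COUNT(e.id)=3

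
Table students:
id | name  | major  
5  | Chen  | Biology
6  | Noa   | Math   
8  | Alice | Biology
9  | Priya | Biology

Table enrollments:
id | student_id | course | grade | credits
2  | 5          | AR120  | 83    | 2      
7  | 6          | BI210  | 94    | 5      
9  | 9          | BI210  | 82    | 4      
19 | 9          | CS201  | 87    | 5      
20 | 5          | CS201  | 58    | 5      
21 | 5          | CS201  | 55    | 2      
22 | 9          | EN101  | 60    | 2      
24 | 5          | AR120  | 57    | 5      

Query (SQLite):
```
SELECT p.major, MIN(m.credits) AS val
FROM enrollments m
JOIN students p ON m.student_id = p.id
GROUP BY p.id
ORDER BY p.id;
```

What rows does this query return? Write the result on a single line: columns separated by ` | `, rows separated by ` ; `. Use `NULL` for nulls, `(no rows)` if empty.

Biology | 2 ; Math | 5 ; Biology | 2

Join each enrollments row to its students via student_id.
Group joined rows by students.id; compute MIN(m.credits) per group.
  5: ids {2, 20, 21, 24} → MIN(m.credits)=2
  6: ids {7} → MIN(m.credits)=5
  9: ids {9, 19, 22} → MIN(m.credits)=2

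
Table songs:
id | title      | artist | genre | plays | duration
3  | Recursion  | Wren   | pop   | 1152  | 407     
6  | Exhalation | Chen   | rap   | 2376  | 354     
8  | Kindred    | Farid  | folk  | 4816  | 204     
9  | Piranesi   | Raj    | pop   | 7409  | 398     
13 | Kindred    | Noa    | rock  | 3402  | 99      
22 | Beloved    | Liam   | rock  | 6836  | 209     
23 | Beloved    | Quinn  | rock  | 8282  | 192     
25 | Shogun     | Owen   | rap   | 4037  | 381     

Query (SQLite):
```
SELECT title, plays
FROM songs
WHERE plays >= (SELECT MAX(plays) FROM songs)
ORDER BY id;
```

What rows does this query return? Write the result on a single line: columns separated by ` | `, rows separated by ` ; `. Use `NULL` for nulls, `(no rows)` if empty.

Scalar subquery: MAX(plays) over all songs rows = 8282.
Keep rows where plays >= that value.

Beloved | 8282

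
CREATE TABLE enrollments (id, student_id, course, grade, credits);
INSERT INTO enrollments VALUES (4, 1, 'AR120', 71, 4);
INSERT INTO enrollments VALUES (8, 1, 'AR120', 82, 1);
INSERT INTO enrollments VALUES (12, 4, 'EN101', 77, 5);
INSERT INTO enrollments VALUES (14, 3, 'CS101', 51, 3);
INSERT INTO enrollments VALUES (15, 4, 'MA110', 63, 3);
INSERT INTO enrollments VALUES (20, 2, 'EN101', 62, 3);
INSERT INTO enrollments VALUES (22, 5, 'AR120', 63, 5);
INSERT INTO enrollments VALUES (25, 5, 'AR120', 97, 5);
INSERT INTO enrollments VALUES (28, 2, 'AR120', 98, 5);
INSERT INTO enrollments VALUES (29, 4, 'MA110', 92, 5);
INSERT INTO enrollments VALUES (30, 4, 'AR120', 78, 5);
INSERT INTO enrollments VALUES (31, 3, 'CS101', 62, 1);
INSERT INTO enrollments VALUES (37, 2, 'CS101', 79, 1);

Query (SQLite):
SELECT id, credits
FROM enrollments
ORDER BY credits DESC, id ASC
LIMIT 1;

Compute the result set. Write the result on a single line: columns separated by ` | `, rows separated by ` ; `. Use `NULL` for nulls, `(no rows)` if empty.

12 | 5

Sort by credits desc, tiebreak id asc: (5, id=12), (5, id=22), (5, id=25), (5, id=28) …. Take first 1.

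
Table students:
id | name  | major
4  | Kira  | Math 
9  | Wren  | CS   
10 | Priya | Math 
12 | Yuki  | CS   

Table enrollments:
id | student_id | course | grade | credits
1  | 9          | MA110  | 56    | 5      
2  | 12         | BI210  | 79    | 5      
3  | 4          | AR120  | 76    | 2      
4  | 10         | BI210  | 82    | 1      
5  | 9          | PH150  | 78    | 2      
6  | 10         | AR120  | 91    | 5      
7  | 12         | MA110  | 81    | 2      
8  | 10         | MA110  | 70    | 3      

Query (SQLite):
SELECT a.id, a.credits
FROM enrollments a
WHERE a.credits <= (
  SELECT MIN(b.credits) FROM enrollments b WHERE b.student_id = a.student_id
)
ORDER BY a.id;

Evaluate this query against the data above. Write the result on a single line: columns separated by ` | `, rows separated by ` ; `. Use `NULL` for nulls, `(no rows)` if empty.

3 | 2 ; 4 | 1 ; 5 | 2 ; 7 | 2

For each enrollments row a, compute MIN(credits) over rows sharing a.student_id.
Keep row a if a.credits <= that per-group MIN.
  student_id=4: MIN(credits) = 2
  student_id=9: MIN(credits) = 2
  student_id=10: MIN(credits) = 1
  student_id=12: MIN(credits) = 2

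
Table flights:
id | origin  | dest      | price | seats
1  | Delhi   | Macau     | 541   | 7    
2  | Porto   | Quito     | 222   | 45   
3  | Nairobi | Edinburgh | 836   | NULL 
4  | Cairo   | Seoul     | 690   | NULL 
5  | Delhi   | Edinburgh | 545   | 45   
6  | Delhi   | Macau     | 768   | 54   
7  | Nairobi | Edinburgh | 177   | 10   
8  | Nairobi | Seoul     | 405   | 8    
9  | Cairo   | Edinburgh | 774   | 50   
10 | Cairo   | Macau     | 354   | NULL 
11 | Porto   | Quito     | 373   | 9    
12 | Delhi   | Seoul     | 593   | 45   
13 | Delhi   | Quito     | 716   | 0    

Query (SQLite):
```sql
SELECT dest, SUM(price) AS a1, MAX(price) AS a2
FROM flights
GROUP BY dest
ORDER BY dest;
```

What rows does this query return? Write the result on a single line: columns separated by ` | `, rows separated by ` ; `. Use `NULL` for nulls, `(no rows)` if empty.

Group flights by dest.
Per group compute: SUM(price), MAX(price).
  Edinburgh: ids {3, 5, 7, 9} → SUM(price)=2332, MAX(price)=836
  Macau: ids {1, 6, 10} → SUM(price)=1663, MAX(price)=768
  Quito: ids {2, 11, 13} → SUM(price)=1311, MAX(price)=716
  Seoul: ids {4, 8, 12} → SUM(price)=1688, MAX(price)=690

Edinburgh | 2332 | 836 ; Macau | 1663 | 768 ; Quito | 1311 | 716 ; Seoul | 1688 | 690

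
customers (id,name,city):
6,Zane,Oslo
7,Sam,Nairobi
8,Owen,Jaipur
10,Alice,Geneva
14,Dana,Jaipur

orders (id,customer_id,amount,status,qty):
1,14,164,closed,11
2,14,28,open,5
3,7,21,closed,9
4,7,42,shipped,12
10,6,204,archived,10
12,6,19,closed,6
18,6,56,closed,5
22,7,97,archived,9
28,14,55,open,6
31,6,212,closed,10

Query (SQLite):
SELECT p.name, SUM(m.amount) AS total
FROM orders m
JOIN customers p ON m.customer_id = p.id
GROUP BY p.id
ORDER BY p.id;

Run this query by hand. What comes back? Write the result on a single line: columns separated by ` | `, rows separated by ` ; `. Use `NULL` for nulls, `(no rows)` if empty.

Join each orders row to its customers via customer_id.
Group joined rows by customers.id; compute SUM(m.amount) per group.
  6: ids {10, 12, 18, 31} → SUM(m.amount)=491
  7: ids {3, 4, 22} → SUM(m.amount)=160
  14: ids {1, 2, 28} → SUM(m.amount)=247

Zane | 491 ; Sam | 160 ; Dana | 247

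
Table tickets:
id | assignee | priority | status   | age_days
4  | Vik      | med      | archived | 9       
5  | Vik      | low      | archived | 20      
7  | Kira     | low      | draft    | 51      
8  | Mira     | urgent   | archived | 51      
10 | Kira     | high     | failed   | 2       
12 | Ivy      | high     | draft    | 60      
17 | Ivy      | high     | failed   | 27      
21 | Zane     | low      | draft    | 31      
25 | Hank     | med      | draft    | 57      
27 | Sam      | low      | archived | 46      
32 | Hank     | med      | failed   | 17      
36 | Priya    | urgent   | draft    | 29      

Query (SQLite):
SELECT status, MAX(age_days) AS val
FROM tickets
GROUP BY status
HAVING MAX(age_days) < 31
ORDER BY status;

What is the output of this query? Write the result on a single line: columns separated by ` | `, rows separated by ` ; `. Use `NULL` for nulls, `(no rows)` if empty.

Partition tickets by status; compute MAX(age_days) within each group.
HAVING: keep groups where MAX(age_days) < 31.
  archived: ids {4, 5, 8, 27} → MAX(age_days)=51
  draft: ids {7, 12, 21, 25, 36} → MAX(age_days)=60
  failed: ids {10, 17, 32} → MAX(age_days)=27

failed | 27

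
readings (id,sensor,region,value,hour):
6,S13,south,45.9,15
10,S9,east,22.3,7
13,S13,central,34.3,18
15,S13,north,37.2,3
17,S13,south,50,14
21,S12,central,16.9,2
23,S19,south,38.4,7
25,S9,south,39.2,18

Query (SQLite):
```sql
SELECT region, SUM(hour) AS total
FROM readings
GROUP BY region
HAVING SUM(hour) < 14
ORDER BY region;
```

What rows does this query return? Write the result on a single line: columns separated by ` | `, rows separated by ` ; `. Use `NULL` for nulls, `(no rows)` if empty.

east | 7 ; north | 3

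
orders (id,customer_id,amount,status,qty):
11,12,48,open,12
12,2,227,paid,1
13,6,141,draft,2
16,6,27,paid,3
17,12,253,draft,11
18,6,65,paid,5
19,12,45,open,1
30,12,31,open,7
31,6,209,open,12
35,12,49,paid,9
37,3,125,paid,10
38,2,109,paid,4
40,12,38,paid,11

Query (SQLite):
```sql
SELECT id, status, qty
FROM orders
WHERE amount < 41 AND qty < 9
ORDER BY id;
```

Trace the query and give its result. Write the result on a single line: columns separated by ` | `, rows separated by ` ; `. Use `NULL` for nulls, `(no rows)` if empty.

16 | paid | 3 ; 30 | open | 7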